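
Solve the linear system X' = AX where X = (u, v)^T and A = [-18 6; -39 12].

u(t) = -K_1e^(-3t)sin(3t) + K_1e^(-3t)cos(3t) + K_2e^(-3t)sin(3t) + K_2e^(-3t)cos(3t), v(t) = -3K_1e^(-3t)sin(3t) + 2K_1e^(-3t)cos(3t) + 2K_2e^(-3t)sin(3t) + 3K_2e^(-3t)cos(3t)

Coefficient matrix A = [[-18, 6], [-39, 12]].
Characteristic polynomial det(A - λI) = λ^2 + 6λ + 18 = 0.
Eigenvalues λ = -3 ± 3i (complex conjugate pair).
For λ=-3+3i: an eigenvector is (1,2) - i(-1,-3) = (1 + i, 2 + 3i).
A real fundamental pair from Re and Im of e^((-3+3i)t)v: X_1 = e^(-3t)(cos(3t)·(1,2) + sin(3t)·(-1,-3)), X_2 = e^(-3t)(sin(3t)·(1,2) - cos(3t)·(-1,-3)).
General solution: K_1X_1 + K_2X_2.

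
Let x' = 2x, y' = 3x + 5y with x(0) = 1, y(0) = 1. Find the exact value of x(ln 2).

4

A = [[2,0],[3,5]]; eigenvalues λ = 5, 2.
Eigenvectors: (0,1) for λ=5, (1,-1) for λ=2.
From the initial condition, c_1 = 2, c_2 = 1.
x(ln 2) = (2)(2^5)(0) + (1)(2^2)(1) = 4.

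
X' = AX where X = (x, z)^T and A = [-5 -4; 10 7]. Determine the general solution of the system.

Coefficient matrix A = [[-5, -4], [10, 7]].
Characteristic polynomial det(A - λI) = λ^2 - 2λ + 5 = 0.
Eigenvalues λ = 1 ± 2i (complex conjugate pair).
For λ=1+2i: an eigenvector is (-1,2) - i(-1,1) = (-1 + i, 2 - i).
A real fundamental pair from Re and Im of e^((1+2i)t)v: X_1 = e^(t)(cos(2t)·(-1,2) + sin(2t)·(-1,1)), X_2 = e^(t)(sin(2t)·(-1,2) - cos(2t)·(-1,1)).
General solution: K_1X_1 + K_2X_2.

x(t) = -K_1e^(t)sin(2t) - K_1e^(t)cos(2t) - K_2e^(t)sin(2t) + K_2e^(t)cos(2t), z(t) = K_1e^(t)sin(2t) + 2K_1e^(t)cos(2t) + 2K_2e^(t)sin(2t) - K_2e^(t)cos(2t)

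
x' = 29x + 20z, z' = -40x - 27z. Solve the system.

Coefficient matrix A = [[29, 20], [-40, -27]].
Characteristic polynomial det(A - λI) = λ^2 - 2λ + 17 = 0.
Eigenvalues λ = 1 ± 4i (complex conjugate pair).
For λ=1+4i: an eigenvector is (2,-3) - i(-1,1) = (2 + i, -3 - i).
A real fundamental pair from Re and Im of e^((1+4i)t)v: X_1 = e^(t)(cos(4t)·(2,-3) + sin(4t)·(-1,1)), X_2 = e^(t)(sin(4t)·(2,-3) - cos(4t)·(-1,1)).
General solution: C_1X_1 + C_2X_2.

x(t) = -C_1e^(t)sin(4t) + 2C_1e^(t)cos(4t) + 2C_2e^(t)sin(4t) + C_2e^(t)cos(4t), z(t) = C_1e^(t)sin(4t) - 3C_1e^(t)cos(4t) - 3C_2e^(t)sin(4t) - C_2e^(t)cos(4t)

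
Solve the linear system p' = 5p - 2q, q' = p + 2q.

p(t) = 2K_1e^(4t) + K_2e^(3t), q(t) = K_1e^(4t) + K_2e^(3t)

Coefficient matrix A = [[5, -2], [1, 2]].
Characteristic polynomial det(A - λI) = λ^2 - 7λ + 12 = 0.
Eigenvalues λ = 4, 3.
For λ=4: (A-λI) row 1 is [1, -2], so an eigenvector is (2, 1).
For λ=3: (A-λI) row 1 is [2, -2], so an eigenvector is (1, 1).
General solution: K_1e^(4t)(2,1) + K_2e^(3t)(1,1).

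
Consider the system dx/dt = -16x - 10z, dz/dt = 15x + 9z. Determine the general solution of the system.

Coefficient matrix A = [[-16, -10], [15, 9]].
Characteristic polynomial det(A - λI) = λ^2 + 7λ + 6 = 0.
Eigenvalues λ = -6, -1.
For λ=-6: (A-λI) row 1 is [-10, -10], so an eigenvector is (-1, 1).
For λ=-1: (A-λI) row 1 is [-15, -10], so an eigenvector is (-2, 3).
General solution: C_1e^(-6t)(-1,1) + C_2e^(-t)(-2,3).

x(t) = -C_1e^(-6t) - 2C_2e^(-t), z(t) = C_1e^(-6t) + 3C_2e^(-t)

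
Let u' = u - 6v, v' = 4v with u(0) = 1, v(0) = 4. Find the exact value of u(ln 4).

-2012

A = [[1,-6],[0,4]]; eigenvalues λ = 1, 4.
Eigenvectors: (1,0) for λ=1, (-2,1) for λ=4.
From the initial condition, c_1 = 9, c_2 = 4.
u(ln 4) = (9)(4^1)(1) + (4)(4^4)(-2) = -2012.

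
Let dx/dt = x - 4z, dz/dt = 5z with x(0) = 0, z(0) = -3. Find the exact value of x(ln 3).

720

A = [[1,-4],[0,5]]; eigenvalues λ = 1, 5.
Eigenvectors: (1,0) for λ=1, (-1,1) for λ=5.
From the initial condition, c_1 = -3, c_2 = -3.
x(ln 3) = (-3)(3^1)(1) + (-3)(3^5)(-1) = 720.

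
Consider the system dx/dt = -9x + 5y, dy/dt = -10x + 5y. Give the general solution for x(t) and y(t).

Coefficient matrix A = [[-9, 5], [-10, 5]].
Characteristic polynomial det(A - λI) = λ^2 + 4λ + 5 = 0.
Eigenvalues λ = -2 ± i (complex conjugate pair).
For λ=-2+i: an eigenvector is (2,3) - i(1,1) = (2 - i, 3 - i).
A real fundamental pair from Re and Im of e^((-2+i)t)v: X_1 = e^(-2t)(cos(t)·(2,3) + sin(t)·(1,1)), X_2 = e^(-2t)(sin(t)·(2,3) - cos(t)·(1,1)).
General solution: K_1X_1 + K_2X_2.

x(t) = K_1e^(-2t)sin(t) + 2K_1e^(-2t)cos(t) + 2K_2e^(-2t)sin(t) - K_2e^(-2t)cos(t), y(t) = K_1e^(-2t)sin(t) + 3K_1e^(-2t)cos(t) + 3K_2e^(-2t)sin(t) - K_2e^(-2t)cos(t)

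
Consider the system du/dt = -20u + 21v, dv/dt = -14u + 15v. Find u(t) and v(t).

Coefficient matrix A = [[-20, 21], [-14, 15]].
Characteristic polynomial det(A - λI) = λ^2 + 5λ - 6 = 0.
Eigenvalues λ = -6, 1.
For λ=-6: (A-λI) row 1 is [-14, 21], so an eigenvector is (3, 2).
For λ=1: (A-λI) row 1 is [-21, 21], so an eigenvector is (-1, -1).
General solution: C_1e^(-6t)(3,2) + C_2e^(t)(-1,-1).

u(t) = 3C_1e^(-6t) - C_2e^(t), v(t) = 2C_1e^(-6t) - C_2e^(t)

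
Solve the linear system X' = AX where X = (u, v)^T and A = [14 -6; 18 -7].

Coefficient matrix A = [[14, -6], [18, -7]].
Characteristic polynomial det(A - λI) = λ^2 - 7λ + 10 = 0.
Eigenvalues λ = 2, 5.
For λ=2: (A-λI) row 1 is [12, -6], so an eigenvector is (-1, -2).
For λ=5: (A-λI) row 1 is [9, -6], so an eigenvector is (2, 3).
General solution: K_1e^(2t)(-1,-2) + K_2e^(5t)(2,3).

u(t) = -K_1e^(2t) + 2K_2e^(5t), v(t) = -2K_1e^(2t) + 3K_2e^(5t)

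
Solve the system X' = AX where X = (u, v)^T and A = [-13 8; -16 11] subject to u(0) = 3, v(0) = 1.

u(t) = -2e^(3t) + 5e^(-5t), v(t) = -4e^(3t) + 5e^(-5t)

Coefficient matrix A = [[-13, 8], [-16, 11]].
Characteristic polynomial det(A - λI) = λ^2 + 2λ - 15 = 0.
Eigenvalues λ = 3, -5.
For λ=3: (A-λI) row 1 is [-16, 8], so an eigenvector is (1, 2).
For λ=-5: (A-λI) row 1 is [-8, 8], so an eigenvector is (-1, -1).
General solution: c_1e^(3t)(1,2) + c_2e^(-5t)(-1,-1).
Applying u(0)=3, v(0)=1 gives c_1=-2, c_2=-5.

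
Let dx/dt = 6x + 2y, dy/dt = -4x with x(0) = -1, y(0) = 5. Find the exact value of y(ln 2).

A = [[6,2],[-4,0]]; eigenvalues λ = 4, 2.
Eigenvectors: (1,-1) for λ=4, (1,-2) for λ=2.
From the initial condition, c_1 = 3, c_2 = -4.
y(ln 2) = (3)(2^4)(-1) + (-4)(2^2)(-2) = -16.

-16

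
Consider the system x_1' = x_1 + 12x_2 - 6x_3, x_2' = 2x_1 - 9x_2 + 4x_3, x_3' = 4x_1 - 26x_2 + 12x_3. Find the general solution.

Coefficient matrix A = [[1, 12, -6], [2, -9, 4], [4, -26, 12]].
det(A - λI) = 0 gives eigenvalues λ = 1, -1, 4.
For λ=1: eigenvector (1,1,2).
For λ=-1: eigenvector (0,1,2).
For λ=4: eigenvector (-2,0,1).
General solution: c_1e^(t)(1,1,2) + c_2e^(-t)(0,1,2) + c_3e^(4t)(-2,0,1).

x_1(t) = c_1e^(t) - 2c_3e^(4t), x_2(t) = c_1e^(t) + c_2e^(-t), x_3(t) = 2c_1e^(t) + 2c_2e^(-t) + c_3e^(4t)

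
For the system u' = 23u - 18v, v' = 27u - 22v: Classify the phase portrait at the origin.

A = [[23,-18],[27,-22]]; det(A-λI) = λ^2 - λ - 20.
λ = -4, 5: opposite signs.

saddle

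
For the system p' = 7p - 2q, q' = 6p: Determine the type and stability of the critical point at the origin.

A = [[7,-2],[6,0]]; det(A-λI) = λ^2 - 7λ + 12.
λ = 4, 3: both positive.

unstable node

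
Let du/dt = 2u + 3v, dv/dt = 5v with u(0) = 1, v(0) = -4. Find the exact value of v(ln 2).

-128

A = [[2,3],[0,5]]; eigenvalues λ = 2, 5.
Eigenvectors: (-1,0) for λ=2, (1,1) for λ=5.
From the initial condition, c_1 = -5, c_2 = -4.
v(ln 2) = (-5)(2^2)(0) + (-4)(2^5)(1) = -128.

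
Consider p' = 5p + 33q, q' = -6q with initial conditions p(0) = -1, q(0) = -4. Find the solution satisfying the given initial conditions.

p(t) = -13e^(5t) + 12e^(-6t), q(t) = -4e^(-6t)

Coefficient matrix A = [[5, 33], [0, -6]].
Characteristic polynomial det(A - λI) = λ^2 + λ - 30 = 0.
Eigenvalues λ = 5, -6.
For λ=5: (A-λI) row 1 is [0, 33], so an eigenvector is (-1, 0).
For λ=-6: (A-λI) row 1 is [11, 33], so an eigenvector is (3, -1).
General solution: c_1e^(5t)(-1,0) + c_2e^(-6t)(3,-1).
Applying p(0)=-1, q(0)=-4 gives c_1=13, c_2=4.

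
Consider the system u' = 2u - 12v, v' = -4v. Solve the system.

u(t) = -2c_1e^(-4t) - c_2e^(2t), v(t) = -c_1e^(-4t)

Coefficient matrix A = [[2, -12], [0, -4]].
Characteristic polynomial det(A - λI) = λ^2 + 2λ - 8 = 0.
Eigenvalues λ = -4, 2.
For λ=-4: (A-λI) row 1 is [6, -12], so an eigenvector is (-2, -1).
For λ=2: (A-λI) row 1 is [0, -12], so an eigenvector is (-1, 0).
General solution: c_1e^(-4t)(-2,-1) + c_2e^(2t)(-1,0).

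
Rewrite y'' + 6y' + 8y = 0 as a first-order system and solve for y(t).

Let x_1 = y, x_2 = y'. Then x_1' = x_2 and x_2' = -8x_1 - 6x_2.
A = [[0,1],[-8,-6]]; det(A-λI) = λ^2 + 6λ + 8.
Eigenvalues λ = -2, -4 with eigenvectors (1,-2), (1,-4).

y(t) = C_1e^(-2t) + C_2e^(-4t)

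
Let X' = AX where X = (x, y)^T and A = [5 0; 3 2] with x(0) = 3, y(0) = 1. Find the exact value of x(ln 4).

A = [[5,0],[3,2]]; eigenvalues λ = 5, 2.
Eigenvectors: (-1,-1) for λ=5, (0,1) for λ=2.
From the initial condition, c_1 = -3, c_2 = -2.
x(ln 4) = (-3)(4^5)(-1) + (-2)(4^2)(0) = 3072.

3072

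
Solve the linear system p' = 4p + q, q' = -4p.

p(t) = -K_1e^(2t) - K_2te^(2t) - K_2e^(2t), q(t) = 2K_1e^(2t) + 2K_2te^(2t) + K_2e^(2t)

Coefficient matrix A = [[4, 1], [-4, 0]].
Characteristic polynomial det(A - λI) = λ^2 - 4λ + 4 = 0.
Single eigenvalue λ = 2 with algebraic multiplicity 2.
Eigenvector v = (-1,2); generalized eigenvector w with (A-λI)w=v is (-1,1).
General solution: e^(2t)[K_1·v + K_2·(t·v + w)].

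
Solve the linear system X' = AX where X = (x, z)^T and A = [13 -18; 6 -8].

x(t) = 3C_1e^(t) - 2C_2e^(4t), z(t) = 2C_1e^(t) - C_2e^(4t)

Coefficient matrix A = [[13, -18], [6, -8]].
Characteristic polynomial det(A - λI) = λ^2 - 5λ + 4 = 0.
Eigenvalues λ = 1, 4.
For λ=1: (A-λI) row 1 is [12, -18], so an eigenvector is (3, 2).
For λ=4: (A-λI) row 1 is [9, -18], so an eigenvector is (-2, -1).
General solution: C_1e^(t)(3,2) + C_2e^(4t)(-2,-1).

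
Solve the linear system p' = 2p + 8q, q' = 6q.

Coefficient matrix A = [[2, 8], [0, 6]].
Characteristic polynomial det(A - λI) = λ^2 - 8λ + 12 = 0.
Eigenvalues λ = 2, 6.
For λ=2: (A-λI) row 1 is [0, 8], so an eigenvector is (1, 0).
For λ=6: (A-λI) row 1 is [-4, 8], so an eigenvector is (2, 1).
General solution: c_1e^(2t)(1,0) + c_2e^(6t)(2,1).

p(t) = c_1e^(2t) + 2c_2e^(6t), q(t) = c_2e^(6t)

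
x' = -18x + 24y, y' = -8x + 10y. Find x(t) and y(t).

x(t) = 2C_1e^(-6t) + 3C_2e^(-2t), y(t) = C_1e^(-6t) + 2C_2e^(-2t)

Coefficient matrix A = [[-18, 24], [-8, 10]].
Characteristic polynomial det(A - λI) = λ^2 + 8λ + 12 = 0.
Eigenvalues λ = -6, -2.
For λ=-6: (A-λI) row 1 is [-12, 24], so an eigenvector is (2, 1).
For λ=-2: (A-λI) row 1 is [-16, 24], so an eigenvector is (3, 2).
General solution: C_1e^(-6t)(2,1) + C_2e^(-2t)(3,2).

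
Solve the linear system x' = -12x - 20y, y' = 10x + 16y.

x(t) = c_1e^(2t)sin(2t) - 3c_1e^(2t)cos(2t) - 3c_2e^(2t)sin(2t) - c_2e^(2t)cos(2t), y(t) = -c_1e^(2t)sin(2t) + 2c_1e^(2t)cos(2t) + 2c_2e^(2t)sin(2t) + c_2e^(2t)cos(2t)

Coefficient matrix A = [[-12, -20], [10, 16]].
Characteristic polynomial det(A - λI) = λ^2 - 4λ + 8 = 0.
Eigenvalues λ = 2 ± 2i (complex conjugate pair).
For λ=2+2i: an eigenvector is (-3,2) - i(1,-1) = (-3 - i, 2 + i).
A real fundamental pair from Re and Im of e^((2+2i)t)v: X_1 = e^(2t)(cos(2t)·(-3,2) + sin(2t)·(1,-1)), X_2 = e^(2t)(sin(2t)·(-3,2) - cos(2t)·(1,-1)).
General solution: c_1X_1 + c_2X_2.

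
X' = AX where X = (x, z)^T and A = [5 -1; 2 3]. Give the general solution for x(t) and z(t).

Coefficient matrix A = [[5, -1], [2, 3]].
Characteristic polynomial det(A - λI) = λ^2 - 8λ + 17 = 0.
Eigenvalues λ = 4 ± i (complex conjugate pair).
For λ=4+i: an eigenvector is (0,-1) - i(1,1) = (0 - i, -1 - i).
A real fundamental pair from Re and Im of e^((4+i)t)v: X_1 = e^(4t)(cos(t)·(0,-1) + sin(t)·(1,1)), X_2 = e^(4t)(sin(t)·(0,-1) - cos(t)·(1,1)).
General solution: K_1X_1 + K_2X_2.

x(t) = K_1e^(4t)sin(t) - K_2e^(4t)cos(t), z(t) = K_1e^(4t)sin(t) - K_1e^(4t)cos(t) - K_2e^(4t)sin(t) - K_2e^(4t)cos(t)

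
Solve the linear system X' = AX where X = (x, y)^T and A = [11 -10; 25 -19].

x(t) = -C_1e^(-4t)sin(5t) + C_1e^(-4t)cos(5t) + C_2e^(-4t)sin(5t) + C_2e^(-4t)cos(5t), y(t) = -C_1e^(-4t)sin(5t) + 2C_1e^(-4t)cos(5t) + 2C_2e^(-4t)sin(5t) + C_2e^(-4t)cos(5t)

Coefficient matrix A = [[11, -10], [25, -19]].
Characteristic polynomial det(A - λI) = λ^2 + 8λ + 41 = 0.
Eigenvalues λ = -4 ± 5i (complex conjugate pair).
For λ=-4+5i: an eigenvector is (1,2) - i(-1,-1) = (1 + i, 2 + i).
A real fundamental pair from Re and Im of e^((-4+5i)t)v: X_1 = e^(-4t)(cos(5t)·(1,2) + sin(5t)·(-1,-1)), X_2 = e^(-4t)(sin(5t)·(1,2) - cos(5t)·(-1,-1)).
General solution: C_1X_1 + C_2X_2.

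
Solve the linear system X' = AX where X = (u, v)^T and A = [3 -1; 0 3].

u(t) = -c_1e^(3t) - c_2te^(3t) + 2c_2e^(3t), v(t) = c_2e^(3t)

Coefficient matrix A = [[3, -1], [0, 3]].
Characteristic polynomial det(A - λI) = λ^2 - 6λ + 9 = 0.
Single eigenvalue λ = 3 with algebraic multiplicity 2.
Eigenvector v = (-1,0); generalized eigenvector w with (A-λI)w=v is (2,1).
General solution: e^(3t)[c_1·v + c_2·(t·v + w)].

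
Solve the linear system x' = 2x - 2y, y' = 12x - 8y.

x(t) = C_1e^(-2t) + C_2e^(-4t), y(t) = 2C_1e^(-2t) + 3C_2e^(-4t)

Coefficient matrix A = [[2, -2], [12, -8]].
Characteristic polynomial det(A - λI) = λ^2 + 6λ + 8 = 0.
Eigenvalues λ = -2, -4.
For λ=-2: (A-λI) row 1 is [4, -2], so an eigenvector is (1, 2).
For λ=-4: (A-λI) row 1 is [6, -2], so an eigenvector is (1, 3).
General solution: C_1e^(-2t)(1,2) + C_2e^(-4t)(1,3).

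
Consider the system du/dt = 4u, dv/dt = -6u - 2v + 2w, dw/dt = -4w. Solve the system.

Coefficient matrix A = [[4, 0, 0], [-6, -2, 2], [0, 0, -4]].
det(A - λI) = 0 gives eigenvalues λ = -4, -2, 4.
For λ=-4: eigenvector (0,-1,1).
For λ=-2: eigenvector (0,1,0).
For λ=4: eigenvector (1,-1,0).
General solution: K_1e^(-4t)(0,-1,1) + K_2e^(-2t)(0,1,0) + K_3e^(4t)(1,-1,0).

u(t) = K_3e^(4t), v(t) = -K_1e^(-4t) + K_2e^(-2t) - K_3e^(4t), w(t) = K_1e^(-4t)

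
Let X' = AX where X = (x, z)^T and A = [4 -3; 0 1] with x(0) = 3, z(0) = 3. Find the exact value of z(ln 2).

A = [[4,-3],[0,1]]; eigenvalues λ = 4, 1.
Eigenvectors: (1,0) for λ=4, (-1,-1) for λ=1.
From the initial condition, c_1 = 0, c_2 = -3.
z(ln 2) = (0)(2^4)(0) + (-3)(2^1)(-1) = 6.

6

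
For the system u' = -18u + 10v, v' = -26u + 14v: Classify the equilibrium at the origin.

A = [[-18,10],[-26,14]]; det(A-λI) = λ^2 + 4λ + 8.
λ = -2 ± 2i: negative real part.

stable spiral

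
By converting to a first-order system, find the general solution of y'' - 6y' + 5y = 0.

Let x_1 = y, x_2 = y'. Then x_1' = x_2 and x_2' = -5x_1 + 6x_2.
A = [[0,1],[-5,6]]; det(A-λI) = λ^2 - 6λ + 5.
Eigenvalues λ = 5, 1 with eigenvectors (1,5), (1,1).

y(t) = K_1e^(5t) + K_2e^(t)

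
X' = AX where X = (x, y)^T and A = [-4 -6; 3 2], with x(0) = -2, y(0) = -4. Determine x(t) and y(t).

x(t) = 10e^(-t)sin(3t) - 2e^(-t)cos(3t), y(t) = -6e^(-t)sin(3t) - 4e^(-t)cos(3t)

Coefficient matrix A = [[-4, -6], [3, 2]].
Characteristic polynomial det(A - λI) = λ^2 + 2λ + 10 = 0.
Eigenvalues λ = -1 ± 3i (complex conjugate pair).
For λ=-1+3i: an eigenvector is (1,-1) - i(1,0) = (1 - i, -1).
A real fundamental pair from Re and Im of e^((-1+3i)t)v: X_1 = e^(-t)(cos(3t)·(1,-1) + sin(3t)·(1,0)), X_2 = e^(-t)(sin(3t)·(1,-1) - cos(3t)·(1,0)).
General solution: K_1X_1 + K_2X_2.
Applying x(0)=-2, y(0)=-4 gives K_1=4, K_2=6.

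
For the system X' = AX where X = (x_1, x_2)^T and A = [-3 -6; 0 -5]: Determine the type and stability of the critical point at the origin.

A = [[-3,-6],[0,-5]]; det(A-λI) = λ^2 + 8λ + 15.
λ = -5, -3: both negative.

stable node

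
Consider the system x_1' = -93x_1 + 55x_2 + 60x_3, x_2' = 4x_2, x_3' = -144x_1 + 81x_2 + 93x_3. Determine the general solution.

x_1(t) = 5c_1e^(3t) - 5c_2e^(4t) - 2c_3e^(-3t), x_2(t) = c_2e^(4t), x_3(t) = 8c_1e^(3t) - 9c_2e^(4t) - 3c_3e^(-3t)

Coefficient matrix A = [[-93, 55, 60], [0, 4, 0], [-144, 81, 93]].
det(A - λI) = 0 gives eigenvalues λ = 3, 4, -3.
For λ=3: eigenvector (5,0,8).
For λ=4: eigenvector (-5,1,-9).
For λ=-3: eigenvector (-2,0,-3).
General solution: c_1e^(3t)(5,0,8) + c_2e^(4t)(-5,1,-9) + c_3e^(-3t)(-2,0,-3).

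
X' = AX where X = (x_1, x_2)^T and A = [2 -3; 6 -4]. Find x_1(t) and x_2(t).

x_1(t) = -C_1e^(-t)sin(3t) + C_2e^(-t)cos(3t), x_2(t) = -C_1e^(-t)sin(3t) + C_1e^(-t)cos(3t) + C_2e^(-t)sin(3t) + C_2e^(-t)cos(3t)

Coefficient matrix A = [[2, -3], [6, -4]].
Characteristic polynomial det(A - λI) = λ^2 + 2λ + 10 = 0.
Eigenvalues λ = -1 ± 3i (complex conjugate pair).
For λ=-1+3i: an eigenvector is (0,1) - i(-1,-1) = (0 + i, 1 + i).
A real fundamental pair from Re and Im of e^((-1+3i)t)v: X_1 = e^(-t)(cos(3t)·(0,1) + sin(3t)·(-1,-1)), X_2 = e^(-t)(sin(3t)·(0,1) - cos(3t)·(-1,-1)).
General solution: C_1X_1 + C_2X_2.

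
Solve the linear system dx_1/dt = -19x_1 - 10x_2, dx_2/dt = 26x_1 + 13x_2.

Coefficient matrix A = [[-19, -10], [26, 13]].
Characteristic polynomial det(A - λI) = λ^2 + 6λ + 13 = 0.
Eigenvalues λ = -3 ± 2i (complex conjugate pair).
For λ=-3+2i: an eigenvector is (1,-2) - i(2,-3) = (1 - 2i, -2 + 3i).
A real fundamental pair from Re and Im of e^((-3+2i)t)v: X_1 = e^(-3t)(cos(2t)·(1,-2) + sin(2t)·(2,-3)), X_2 = e^(-3t)(sin(2t)·(1,-2) - cos(2t)·(2,-3)).
General solution: K_1X_1 + K_2X_2.

x_1(t) = 2K_1e^(-3t)sin(2t) + K_1e^(-3t)cos(2t) + K_2e^(-3t)sin(2t) - 2K_2e^(-3t)cos(2t), x_2(t) = -3K_1e^(-3t)sin(2t) - 2K_1e^(-3t)cos(2t) - 2K_2e^(-3t)sin(2t) + 3K_2e^(-3t)cos(2t)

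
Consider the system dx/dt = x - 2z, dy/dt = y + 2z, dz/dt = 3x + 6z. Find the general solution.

Coefficient matrix A = [[1, 0, -2], [0, 1, 2], [3, 0, 6]].
det(A - λI) = 0 gives eigenvalues λ = 3, 1, 4.
For λ=3: eigenvector (-1,1,1).
For λ=1: eigenvector (0,1,0).
For λ=4: eigenvector (-2,2,3).
General solution: C_1e^(3t)(-1,1,1) + C_2e^(t)(0,1,0) + C_3e^(4t)(-2,2,3).

x(t) = -C_1e^(3t) - 2C_3e^(4t), y(t) = C_1e^(3t) + C_2e^(t) + 2C_3e^(4t), z(t) = C_1e^(3t) + 3C_3e^(4t)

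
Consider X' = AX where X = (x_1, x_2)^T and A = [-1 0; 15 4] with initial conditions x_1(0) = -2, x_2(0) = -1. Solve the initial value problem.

x_1(t) = -2e^(-t), x_2(t) = -7e^(4t) + 6e^(-t)

Coefficient matrix A = [[-1, 0], [15, 4]].
Characteristic polynomial det(A - λI) = λ^2 - 3λ - 4 = 0.
Eigenvalues λ = 4, -1.
For λ=4: (A-λI) row 1 is [-5, 0], so an eigenvector is (0, 1).
For λ=-1: (A-λI) row 2 is [15, 5], so an eigenvector is (-1, 3).
General solution: K_1e^(4t)(0,1) + K_2e^(-t)(-1,3).
Applying x_1(0)=-2, x_2(0)=-1 gives K_1=-7, K_2=2.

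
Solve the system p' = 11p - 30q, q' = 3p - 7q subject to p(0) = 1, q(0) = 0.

p(t) = 3e^(2t)sin(3t) + e^(2t)cos(3t), q(t) = e^(2t)sin(3t)

Coefficient matrix A = [[11, -30], [3, -7]].
Characteristic polynomial det(A - λI) = λ^2 - 4λ + 13 = 0.
Eigenvalues λ = 2 ± 3i (complex conjugate pair).
For λ=2+3i: an eigenvector is (-1,0) - i(-3,-1) = (-1 + 3i, 0 + i).
A real fundamental pair from Re and Im of e^((2+3i)t)v: X_1 = e^(2t)(cos(3t)·(-1,0) + sin(3t)·(-3,-1)), X_2 = e^(2t)(sin(3t)·(-1,0) - cos(3t)·(-3,-1)).
General solution: c_1X_1 + c_2X_2.
Applying p(0)=1, q(0)=0 gives c_1=-1, c_2=0.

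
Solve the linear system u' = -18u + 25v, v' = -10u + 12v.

u(t) = K_1e^(-3t)sin(5t) - 2K_1e^(-3t)cos(5t) - 2K_2e^(-3t)sin(5t) - K_2e^(-3t)cos(5t), v(t) = K_1e^(-3t)sin(5t) - K_1e^(-3t)cos(5t) - K_2e^(-3t)sin(5t) - K_2e^(-3t)cos(5t)

Coefficient matrix A = [[-18, 25], [-10, 12]].
Characteristic polynomial det(A - λI) = λ^2 + 6λ + 34 = 0.
Eigenvalues λ = -3 ± 5i (complex conjugate pair).
For λ=-3+5i: an eigenvector is (-2,-1) - i(1,1) = (-2 - i, -1 - i).
A real fundamental pair from Re and Im of e^((-3+5i)t)v: X_1 = e^(-3t)(cos(5t)·(-2,-1) + sin(5t)·(1,1)), X_2 = e^(-3t)(sin(5t)·(-2,-1) - cos(5t)·(1,1)).
General solution: K_1X_1 + K_2X_2.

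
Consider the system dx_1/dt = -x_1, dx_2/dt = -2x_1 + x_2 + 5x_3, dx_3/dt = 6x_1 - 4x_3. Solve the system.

x_1(t) = K_1e^(-t), x_2(t) = -4K_1e^(-t) + K_2e^(t) - K_3e^(-4t), x_3(t) = 2K_1e^(-t) + K_3e^(-4t)

Coefficient matrix A = [[-1, 0, 0], [-2, 1, 5], [6, 0, -4]].
det(A - λI) = 0 gives eigenvalues λ = -1, 1, -4.
For λ=-1: eigenvector (1,-4,2).
For λ=1: eigenvector (0,1,0).
For λ=-4: eigenvector (0,-1,1).
General solution: K_1e^(-t)(1,-4,2) + K_2e^(t)(0,1,0) + K_3e^(-4t)(0,-1,1).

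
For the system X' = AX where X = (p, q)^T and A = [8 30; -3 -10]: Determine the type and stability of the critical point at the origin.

stable spiral

A = [[8,30],[-3,-10]]; det(A-λI) = λ^2 + 2λ + 10.
λ = -1 ± 3i: negative real part.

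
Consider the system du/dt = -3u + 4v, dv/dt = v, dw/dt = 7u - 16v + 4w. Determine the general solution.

Coefficient matrix A = [[-3, 4, 0], [0, 1, 0], [7, -16, 4]].
det(A - λI) = 0 gives eigenvalues λ = -3, 1, 4.
For λ=-3: eigenvector (1,0,-1).
For λ=1: eigenvector (1,1,3).
For λ=4: eigenvector (0,0,1).
General solution: K_1e^(-3t)(1,0,-1) + K_2e^(t)(1,1,3) + K_3e^(4t)(0,0,1).

u(t) = K_1e^(-3t) + K_2e^(t), v(t) = K_2e^(t), w(t) = -K_1e^(-3t) + 3K_2e^(t) + K_3e^(4t)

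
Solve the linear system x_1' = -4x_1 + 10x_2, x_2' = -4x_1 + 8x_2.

Coefficient matrix A = [[-4, 10], [-4, 8]].
Characteristic polynomial det(A - λI) = λ^2 - 4λ + 8 = 0.
Eigenvalues λ = 2 ± 2i (complex conjugate pair).
For λ=2+2i: an eigenvector is (-1,-1) - i(-2,-1) = (-1 + 2i, -1 + i).
A real fundamental pair from Re and Im of e^((2+2i)t)v: X_1 = e^(2t)(cos(2t)·(-1,-1) + sin(2t)·(-2,-1)), X_2 = e^(2t)(sin(2t)·(-1,-1) - cos(2t)·(-2,-1)).
General solution: c_1X_1 + c_2X_2.

x_1(t) = -2c_1e^(2t)sin(2t) - c_1e^(2t)cos(2t) - c_2e^(2t)sin(2t) + 2c_2e^(2t)cos(2t), x_2(t) = -c_1e^(2t)sin(2t) - c_1e^(2t)cos(2t) - c_2e^(2t)sin(2t) + c_2e^(2t)cos(2t)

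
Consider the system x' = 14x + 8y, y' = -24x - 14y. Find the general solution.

Coefficient matrix A = [[14, 8], [-24, -14]].
Characteristic polynomial det(A - λI) = λ^2 - 4 = 0.
Eigenvalues λ = -2, 2.
For λ=-2: (A-λI) row 1 is [16, 8], so an eigenvector is (1, -2).
For λ=2: (A-λI) row 1 is [12, 8], so an eigenvector is (-2, 3).
General solution: K_1e^(-2t)(1,-2) + K_2e^(2t)(-2,3).

x(t) = K_1e^(-2t) - 2K_2e^(2t), y(t) = -2K_1e^(-2t) + 3K_2e^(2t)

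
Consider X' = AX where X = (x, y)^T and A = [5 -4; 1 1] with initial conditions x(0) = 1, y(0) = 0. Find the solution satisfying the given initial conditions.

x(t) = 2te^(3t) + e^(3t), y(t) = te^(3t)

Coefficient matrix A = [[5, -4], [1, 1]].
Characteristic polynomial det(A - λI) = λ^2 - 6λ + 9 = 0.
Single eigenvalue λ = 3 with algebraic multiplicity 2.
Eigenvector v = (2,1); generalized eigenvector w with (A-λI)w=v is (-1,-1).
General solution: e^(3t)[C_1·v + C_2·(t·v + w)].
Applying x(0)=1, y(0)=0 gives C_1=1, C_2=1.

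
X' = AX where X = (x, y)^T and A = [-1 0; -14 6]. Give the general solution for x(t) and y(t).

x(t) = c_1e^(-t), y(t) = 2c_1e^(-t) + c_2e^(6t)

Coefficient matrix A = [[-1, 0], [-14, 6]].
Characteristic polynomial det(A - λI) = λ^2 - 5λ - 6 = 0.
Eigenvalues λ = -1, 6.
For λ=-1: (A-λI) row 2 is [-14, 7], so an eigenvector is (1, 2).
For λ=6: (A-λI) row 1 is [-7, 0], so an eigenvector is (0, 1).
General solution: c_1e^(-t)(1,2) + c_2e^(6t)(0,1).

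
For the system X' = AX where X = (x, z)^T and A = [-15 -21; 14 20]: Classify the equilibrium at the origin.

A = [[-15,-21],[14,20]]; det(A-λI) = λ^2 - 5λ - 6.
λ = 6, -1: opposite signs.

saddle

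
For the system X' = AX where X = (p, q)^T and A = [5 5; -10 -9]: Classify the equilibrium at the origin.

stable spiral

A = [[5,5],[-10,-9]]; det(A-λI) = λ^2 + 4λ + 5.
λ = -2 ± i: negative real part.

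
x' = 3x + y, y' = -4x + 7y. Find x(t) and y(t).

x(t) = K_1e^(5t) + K_2te^(5t) + K_2e^(5t), y(t) = 2K_1e^(5t) + 2K_2te^(5t) + 3K_2e^(5t)

Coefficient matrix A = [[3, 1], [-4, 7]].
Characteristic polynomial det(A - λI) = λ^2 - 10λ + 25 = 0.
Single eigenvalue λ = 5 with algebraic multiplicity 2.
Eigenvector v = (1,2); generalized eigenvector w with (A-λI)w=v is (1,3).
General solution: e^(5t)[K_1·v + K_2·(t·v + w)].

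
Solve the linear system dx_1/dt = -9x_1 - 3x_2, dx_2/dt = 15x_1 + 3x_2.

Coefficient matrix A = [[-9, -3], [15, 3]].
Characteristic polynomial det(A - λI) = λ^2 + 6λ + 18 = 0.
Eigenvalues λ = -3 ± 3i (complex conjugate pair).
For λ=-3+3i: an eigenvector is (0,1) - i(-1,2) = (0 + i, 1 - 2i).
A real fundamental pair from Re and Im of e^((-3+3i)t)v: X_1 = e^(-3t)(cos(3t)·(0,1) + sin(3t)·(-1,2)), X_2 = e^(-3t)(sin(3t)·(0,1) - cos(3t)·(-1,2)).
General solution: K_1X_1 + K_2X_2.

x_1(t) = -K_1e^(-3t)sin(3t) + K_2e^(-3t)cos(3t), x_2(t) = 2K_1e^(-3t)sin(3t) + K_1e^(-3t)cos(3t) + K_2e^(-3t)sin(3t) - 2K_2e^(-3t)cos(3t)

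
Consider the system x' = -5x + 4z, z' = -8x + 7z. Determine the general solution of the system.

Coefficient matrix A = [[-5, 4], [-8, 7]].
Characteristic polynomial det(A - λI) = λ^2 - 2λ - 3 = 0.
Eigenvalues λ = 3, -1.
For λ=3: (A-λI) row 1 is [-8, 4], so an eigenvector is (1, 2).
For λ=-1: (A-λI) row 1 is [-4, 4], so an eigenvector is (1, 1).
General solution: c_1e^(3t)(1,2) + c_2e^(-t)(1,1).

x(t) = c_1e^(3t) + c_2e^(-t), z(t) = 2c_1e^(3t) + c_2e^(-t)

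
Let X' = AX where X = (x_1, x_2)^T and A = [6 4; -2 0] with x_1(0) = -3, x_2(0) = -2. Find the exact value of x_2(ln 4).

1168

A = [[6,4],[-2,0]]; eigenvalues λ = 2, 4.
Eigenvectors: (-1,1) for λ=2, (-2,1) for λ=4.
From the initial condition, c_1 = -7, c_2 = 5.
x_2(ln 4) = (-7)(4^2)(1) + (5)(4^4)(1) = 1168.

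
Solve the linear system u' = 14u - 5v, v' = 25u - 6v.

u(t) = K_1e^(4t)cos(5t) + K_2e^(4t)sin(5t), v(t) = K_1e^(4t)sin(5t) + 2K_1e^(4t)cos(5t) + 2K_2e^(4t)sin(5t) - K_2e^(4t)cos(5t)

Coefficient matrix A = [[14, -5], [25, -6]].
Characteristic polynomial det(A - λI) = λ^2 - 8λ + 41 = 0.
Eigenvalues λ = 4 ± 5i (complex conjugate pair).
For λ=4+5i: an eigenvector is (1,2) - i(0,1) = (1, 2 - i).
A real fundamental pair from Re and Im of e^((4+5i)t)v: X_1 = e^(4t)(cos(5t)·(1,2) + sin(5t)·(0,1)), X_2 = e^(4t)(sin(5t)·(1,2) - cos(5t)·(0,1)).
General solution: K_1X_1 + K_2X_2.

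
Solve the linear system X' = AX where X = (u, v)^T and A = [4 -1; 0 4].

u(t) = -K_1e^(4t) - K_2te^(4t) - K_2e^(4t), v(t) = K_2e^(4t)

Coefficient matrix A = [[4, -1], [0, 4]].
Characteristic polynomial det(A - λI) = λ^2 - 8λ + 16 = 0.
Single eigenvalue λ = 4 with algebraic multiplicity 2.
Eigenvector v = (-1,0); generalized eigenvector w with (A-λI)w=v is (-1,1).
General solution: e^(4t)[K_1·v + K_2·(t·v + w)].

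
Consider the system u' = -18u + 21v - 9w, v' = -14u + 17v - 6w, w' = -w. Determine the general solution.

u(t) = -3c_1e^(-t) + c_2e^(3t) + 3c_3e^(-4t), v(t) = -2c_1e^(-t) + c_2e^(3t) + 2c_3e^(-4t), w(t) = c_1e^(-t)

Coefficient matrix A = [[-18, 21, -9], [-14, 17, -6], [0, 0, -1]].
det(A - λI) = 0 gives eigenvalues λ = -1, 3, -4.
For λ=-1: eigenvector (-3,-2,1).
For λ=3: eigenvector (1,1,0).
For λ=-4: eigenvector (3,2,0).
General solution: c_1e^(-t)(-3,-2,1) + c_2e^(3t)(1,1,0) + c_3e^(-4t)(3,2,0).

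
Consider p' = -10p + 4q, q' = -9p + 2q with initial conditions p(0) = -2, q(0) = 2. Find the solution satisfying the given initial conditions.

p(t) = 20te^(-4t) - 2e^(-4t), q(t) = 30te^(-4t) + 2e^(-4t)

Coefficient matrix A = [[-10, 4], [-9, 2]].
Characteristic polynomial det(A - λI) = λ^2 + 8λ + 16 = 0.
Single eigenvalue λ = -4 with algebraic multiplicity 2.
Eigenvector v = (-2,-3); generalized eigenvector w with (A-λI)w=v is (-1,-2).
General solution: e^(-4t)[c_1·v + c_2·(t·v + w)].
Applying p(0)=-2, q(0)=2 gives c_1=6, c_2=-10.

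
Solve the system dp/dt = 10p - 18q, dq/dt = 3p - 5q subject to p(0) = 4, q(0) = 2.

p(t) = 4e^(t), q(t) = 2e^(t)

Coefficient matrix A = [[10, -18], [3, -5]].
Characteristic polynomial det(A - λI) = λ^2 - 5λ + 4 = 0.
Eigenvalues λ = 1, 4.
For λ=1: (A-λI) row 1 is [9, -18], so an eigenvector is (-2, -1).
For λ=4: (A-λI) row 1 is [6, -18], so an eigenvector is (-3, -1).
General solution: C_1e^(t)(-2,-1) + C_2e^(4t)(-3,-1).
Applying p(0)=4, q(0)=2 gives C_1=-2, C_2=0.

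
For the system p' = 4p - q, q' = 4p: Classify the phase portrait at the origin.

unstable improper node

A = [[4,-1],[4,0]]; det(A-λI) = λ^2 - 4λ + 4.
repeated λ = 2 with a single eigenvector.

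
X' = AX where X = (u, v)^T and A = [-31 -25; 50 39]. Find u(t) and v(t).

Coefficient matrix A = [[-31, -25], [50, 39]].
Characteristic polynomial det(A - λI) = λ^2 - 8λ + 41 = 0.
Eigenvalues λ = 4 ± 5i (complex conjugate pair).
For λ=4+5i: an eigenvector is (1,-1) - i(-2,3) = (1 + 2i, -1 - 3i).
A real fundamental pair from Re and Im of e^((4+5i)t)v: X_1 = e^(4t)(cos(5t)·(1,-1) + sin(5t)·(-2,3)), X_2 = e^(4t)(sin(5t)·(1,-1) - cos(5t)·(-2,3)).
General solution: C_1X_1 + C_2X_2.

u(t) = -2C_1e^(4t)sin(5t) + C_1e^(4t)cos(5t) + C_2e^(4t)sin(5t) + 2C_2e^(4t)cos(5t), v(t) = 3C_1e^(4t)sin(5t) - C_1e^(4t)cos(5t) - C_2e^(4t)sin(5t) - 3C_2e^(4t)cos(5t)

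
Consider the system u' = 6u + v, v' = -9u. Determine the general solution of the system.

u(t) = -K_1e^(3t) - K_2te^(3t), v(t) = 3K_1e^(3t) + 3K_2te^(3t) - K_2e^(3t)

Coefficient matrix A = [[6, 1], [-9, 0]].
Characteristic polynomial det(A - λI) = λ^2 - 6λ + 9 = 0.
Single eigenvalue λ = 3 with algebraic multiplicity 2.
Eigenvector v = (-1,3); generalized eigenvector w with (A-λI)w=v is (0,-1).
General solution: e^(3t)[K_1·v + K_2·(t·v + w)].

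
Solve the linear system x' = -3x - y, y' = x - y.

Coefficient matrix A = [[-3, -1], [1, -1]].
Characteristic polynomial det(A - λI) = λ^2 + 4λ + 4 = 0.
Single eigenvalue λ = -2 with algebraic multiplicity 2.
Eigenvector v = (1,-1); generalized eigenvector w with (A-λI)w=v is (-3,2).
General solution: e^(-2t)[K_1·v + K_2·(t·v + w)].

x(t) = K_1e^(-2t) + K_2te^(-2t) - 3K_2e^(-2t), y(t) = -K_1e^(-2t) - K_2te^(-2t) + 2K_2e^(-2t)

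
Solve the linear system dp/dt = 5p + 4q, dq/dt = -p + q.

p(t) = 2K_1e^(3t) + 2K_2te^(3t) - 3K_2e^(3t), q(t) = -K_1e^(3t) - K_2te^(3t) + 2K_2e^(3t)

Coefficient matrix A = [[5, 4], [-1, 1]].
Characteristic polynomial det(A - λI) = λ^2 - 6λ + 9 = 0.
Single eigenvalue λ = 3 with algebraic multiplicity 2.
Eigenvector v = (2,-1); generalized eigenvector w with (A-λI)w=v is (-3,2).
General solution: e^(3t)[K_1·v + K_2·(t·v + w)].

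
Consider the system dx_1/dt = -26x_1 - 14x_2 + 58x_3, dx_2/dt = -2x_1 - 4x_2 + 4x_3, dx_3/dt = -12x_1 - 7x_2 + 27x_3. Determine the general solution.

x_1(t) = 2K_1e^(-4t) + 3K_2e^(-2t) + 2K_3e^(3t), x_2(t) = K_1e^(-4t) - K_2e^(-2t), x_3(t) = K_1e^(-4t) + K_2e^(-2t) + K_3e^(3t)

Coefficient matrix A = [[-26, -14, 58], [-2, -4, 4], [-12, -7, 27]].
det(A - λI) = 0 gives eigenvalues λ = -4, -2, 3.
For λ=-4: eigenvector (2,1,1).
For λ=-2: eigenvector (3,-1,1).
For λ=3: eigenvector (2,0,1).
General solution: K_1e^(-4t)(2,1,1) + K_2e^(-2t)(3,-1,1) + K_3e^(3t)(2,0,1).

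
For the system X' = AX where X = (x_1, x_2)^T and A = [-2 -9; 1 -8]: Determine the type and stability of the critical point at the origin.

stable improper node

A = [[-2,-9],[1,-8]]; det(A-λI) = λ^2 + 10λ + 25.
repeated λ = -5 with a single eigenvector.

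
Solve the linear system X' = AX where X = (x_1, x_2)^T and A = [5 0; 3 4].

Coefficient matrix A = [[5, 0], [3, 4]].
Characteristic polynomial det(A - λI) = λ^2 - 9λ + 20 = 0.
Eigenvalues λ = 4, 5.
For λ=4: (A-λI) row 1 is [1, 0], so an eigenvector is (0, -1).
For λ=5: (A-λI) row 2 is [3, -1], so an eigenvector is (-1, -3).
General solution: c_1e^(4t)(0,-1) + c_2e^(5t)(-1,-3).

x_1(t) = -c_2e^(5t), x_2(t) = -c_1e^(4t) - 3c_2e^(5t)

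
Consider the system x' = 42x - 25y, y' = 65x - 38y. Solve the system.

Coefficient matrix A = [[42, -25], [65, -38]].
Characteristic polynomial det(A - λI) = λ^2 - 4λ + 29 = 0.
Eigenvalues λ = 2 ± 5i (complex conjugate pair).
For λ=2+5i: an eigenvector is (-2,-3) - i(-1,-2) = (-2 + i, -3 + 2i).
A real fundamental pair from Re and Im of e^((2+5i)t)v: X_1 = e^(2t)(cos(5t)·(-2,-3) + sin(5t)·(-1,-2)), X_2 = e^(2t)(sin(5t)·(-2,-3) - cos(5t)·(-1,-2)).
General solution: c_1X_1 + c_2X_2.

x(t) = -c_1e^(2t)sin(5t) - 2c_1e^(2t)cos(5t) - 2c_2e^(2t)sin(5t) + c_2e^(2t)cos(5t), y(t) = -2c_1e^(2t)sin(5t) - 3c_1e^(2t)cos(5t) - 3c_2e^(2t)sin(5t) + 2c_2e^(2t)cos(5t)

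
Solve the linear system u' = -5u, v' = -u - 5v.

u(t) = K_2e^(-5t), v(t) = -K_1e^(-5t) - K_2te^(-5t) + 2K_2e^(-5t)

Coefficient matrix A = [[-5, 0], [-1, -5]].
Characteristic polynomial det(A - λI) = λ^2 + 10λ + 25 = 0.
Single eigenvalue λ = -5 with algebraic multiplicity 2.
Eigenvector v = (0,-1); generalized eigenvector w with (A-λI)w=v is (1,2).
General solution: e^(-5t)[K_1·v + K_2·(t·v + w)].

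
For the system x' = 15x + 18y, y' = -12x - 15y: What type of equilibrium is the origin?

saddle

A = [[15,18],[-12,-15]]; det(A-λI) = λ^2 - 9.
λ = -3, 3: opposite signs.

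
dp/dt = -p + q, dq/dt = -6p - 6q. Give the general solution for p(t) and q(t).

p(t) = -c_1e^(-3t) + c_2e^(-4t), q(t) = 2c_1e^(-3t) - 3c_2e^(-4t)

Coefficient matrix A = [[-1, 1], [-6, -6]].
Characteristic polynomial det(A - λI) = λ^2 + 7λ + 12 = 0.
Eigenvalues λ = -3, -4.
For λ=-3: (A-λI) row 1 is [2, 1], so an eigenvector is (-1, 2).
For λ=-4: (A-λI) row 1 is [3, 1], so an eigenvector is (1, -3).
General solution: c_1e^(-3t)(-1,2) + c_2e^(-4t)(1,-3).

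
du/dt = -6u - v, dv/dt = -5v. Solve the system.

Coefficient matrix A = [[-6, -1], [0, -5]].
Characteristic polynomial det(A - λI) = λ^2 + 11λ + 30 = 0.
Eigenvalues λ = -6, -5.
For λ=-6: (A-λI) row 1 is [0, -1], so an eigenvector is (1, 0).
For λ=-5: (A-λI) row 1 is [-1, -1], so an eigenvector is (1, -1).
General solution: c_1e^(-6t)(1,0) + c_2e^(-5t)(1,-1).

u(t) = c_1e^(-6t) + c_2e^(-5t), v(t) = -c_2e^(-5t)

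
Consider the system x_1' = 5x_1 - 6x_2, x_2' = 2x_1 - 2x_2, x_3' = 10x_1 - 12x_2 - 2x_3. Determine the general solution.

Coefficient matrix A = [[5, -6, 0], [2, -2, 0], [10, -12, -2]].
det(A - λI) = 0 gives eigenvalues λ = 1, 2, -2.
For λ=1: eigenvector (3,2,2).
For λ=2: eigenvector (2,1,2).
For λ=-2: eigenvector (0,0,1).
General solution: C_1e^(t)(3,2,2) + C_2e^(2t)(2,1,2) + C_3e^(-2t)(0,0,1).

x_1(t) = 3C_1e^(t) + 2C_2e^(2t), x_2(t) = 2C_1e^(t) + C_2e^(2t), x_3(t) = 2C_1e^(t) + 2C_2e^(2t) + C_3e^(-2t)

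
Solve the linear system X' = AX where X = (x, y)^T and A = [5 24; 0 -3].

Coefficient matrix A = [[5, 24], [0, -3]].
Characteristic polynomial det(A - λI) = λ^2 - 2λ - 15 = 0.
Eigenvalues λ = -3, 5.
For λ=-3: (A-λI) row 1 is [8, 24], so an eigenvector is (3, -1).
For λ=5: (A-λI) row 1 is [0, 24], so an eigenvector is (1, 0).
General solution: c_1e^(-3t)(3,-1) + c_2e^(5t)(1,0).

x(t) = 3c_1e^(-3t) + c_2e^(5t), y(t) = -c_1e^(-3t)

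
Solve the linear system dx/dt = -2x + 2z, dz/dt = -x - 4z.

Coefficient matrix A = [[-2, 2], [-1, -4]].
Characteristic polynomial det(A - λI) = λ^2 + 6λ + 10 = 0.
Eigenvalues λ = -3 ± i (complex conjugate pair).
For λ=-3+i: an eigenvector is (-1,0) - i(-1,1) = (-1 + i, 0 - i).
A real fundamental pair from Re and Im of e^((-3+i)t)v: X_1 = e^(-3t)(cos(t)·(-1,0) + sin(t)·(-1,1)), X_2 = e^(-3t)(sin(t)·(-1,0) - cos(t)·(-1,1)).
General solution: C_1X_1 + C_2X_2.

x(t) = -C_1e^(-3t)sin(t) - C_1e^(-3t)cos(t) - C_2e^(-3t)sin(t) + C_2e^(-3t)cos(t), z(t) = C_1e^(-3t)sin(t) - C_2e^(-3t)cos(t)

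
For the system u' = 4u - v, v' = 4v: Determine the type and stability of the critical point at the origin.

unstable improper node

A = [[4,-1],[0,4]]; det(A-λI) = λ^2 - 8λ + 16.
repeated λ = 4 with a single eigenvector.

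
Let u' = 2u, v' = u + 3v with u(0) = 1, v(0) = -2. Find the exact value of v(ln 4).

A = [[2,0],[1,3]]; eigenvalues λ = 2, 3.
Eigenvectors: (1,-1) for λ=2, (0,-1) for λ=3.
From the initial condition, c_1 = 1, c_2 = 1.
v(ln 4) = (1)(4^2)(-1) + (1)(4^3)(-1) = -80.

-80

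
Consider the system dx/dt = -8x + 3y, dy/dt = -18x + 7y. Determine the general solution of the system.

x(t) = -K_1e^(-2t) + K_2e^(t), y(t) = -2K_1e^(-2t) + 3K_2e^(t)

Coefficient matrix A = [[-8, 3], [-18, 7]].
Characteristic polynomial det(A - λI) = λ^2 + λ - 2 = 0.
Eigenvalues λ = -2, 1.
For λ=-2: (A-λI) row 1 is [-6, 3], so an eigenvector is (-1, -2).
For λ=1: (A-λI) row 1 is [-9, 3], so an eigenvector is (1, 3).
General solution: K_1e^(-2t)(-1,-2) + K_2e^(t)(1,3).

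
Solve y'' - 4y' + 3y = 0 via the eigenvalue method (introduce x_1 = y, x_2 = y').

y(t) = C_1e^(t) + C_2e^(3t)

Let x_1 = y, x_2 = y'. Then x_1' = x_2 and x_2' = -3x_1 + 4x_2.
A = [[0,1],[-3,4]]; det(A-λI) = λ^2 - 4λ + 3.
Eigenvalues λ = 1, 3 with eigenvectors (1,1), (1,3).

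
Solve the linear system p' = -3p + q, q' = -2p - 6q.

p(t) = K_1e^(-4t) - K_2e^(-5t), q(t) = -K_1e^(-4t) + 2K_2e^(-5t)

Coefficient matrix A = [[-3, 1], [-2, -6]].
Characteristic polynomial det(A - λI) = λ^2 + 9λ + 20 = 0.
Eigenvalues λ = -4, -5.
For λ=-4: (A-λI) row 1 is [1, 1], so an eigenvector is (1, -1).
For λ=-5: (A-λI) row 1 is [2, 1], so an eigenvector is (-1, 2).
General solution: K_1e^(-4t)(1,-1) + K_2e^(-5t)(-1,2).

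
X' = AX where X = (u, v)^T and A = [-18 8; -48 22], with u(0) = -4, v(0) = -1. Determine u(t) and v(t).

u(t) = 7e^(6t) - 11e^(-2t), v(t) = 21e^(6t) - 22e^(-2t)

Coefficient matrix A = [[-18, 8], [-48, 22]].
Characteristic polynomial det(A - λI) = λ^2 - 4λ - 12 = 0.
Eigenvalues λ = -2, 6.
For λ=-2: (A-λI) row 1 is [-16, 8], so an eigenvector is (-1, -2).
For λ=6: (A-λI) row 1 is [-24, 8], so an eigenvector is (1, 3).
General solution: c_1e^(-2t)(-1,-2) + c_2e^(6t)(1,3).
Applying u(0)=-4, v(0)=-1 gives c_1=11, c_2=7.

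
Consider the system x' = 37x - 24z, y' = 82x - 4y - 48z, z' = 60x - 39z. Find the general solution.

x(t) = 3K_1e^(-3t) + 2K_3e^(t), y(t) = 6K_1e^(-3t) + K_2e^(-4t) + 4K_3e^(t), z(t) = 5K_1e^(-3t) + 3K_3e^(t)

Coefficient matrix A = [[37, 0, -24], [82, -4, -48], [60, 0, -39]].
det(A - λI) = 0 gives eigenvalues λ = -3, -4, 1.
For λ=-3: eigenvector (3,6,5).
For λ=-4: eigenvector (0,1,0).
For λ=1: eigenvector (2,4,3).
General solution: K_1e^(-3t)(3,6,5) + K_2e^(-4t)(0,1,0) + K_3e^(t)(2,4,3).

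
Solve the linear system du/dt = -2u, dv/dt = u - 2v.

Coefficient matrix A = [[-2, 0], [1, -2]].
Characteristic polynomial det(A - λI) = λ^2 + 4λ + 4 = 0.
Single eigenvalue λ = -2 with algebraic multiplicity 2.
Eigenvector v = (0,1); generalized eigenvector w with (A-λI)w=v is (1,-1).
General solution: e^(-2t)[C_1·v + C_2·(t·v + w)].

u(t) = C_2e^(-2t), v(t) = C_1e^(-2t) + C_2te^(-2t) - C_2e^(-2t)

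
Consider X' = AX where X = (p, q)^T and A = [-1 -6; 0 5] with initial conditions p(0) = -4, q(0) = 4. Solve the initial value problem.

Coefficient matrix A = [[-1, -6], [0, 5]].
Characteristic polynomial det(A - λI) = λ^2 - 4λ - 5 = 0.
Eigenvalues λ = 5, -1.
For λ=5: (A-λI) row 1 is [-6, -6], so an eigenvector is (1, -1).
For λ=-1: (A-λI) row 1 is [0, -6], so an eigenvector is (-1, 0).
General solution: C_1e^(5t)(1,-1) + C_2e^(-t)(-1,0).
Applying p(0)=-4, q(0)=4 gives C_1=-4, C_2=0.

p(t) = -4e^(5t), q(t) = 4e^(5t)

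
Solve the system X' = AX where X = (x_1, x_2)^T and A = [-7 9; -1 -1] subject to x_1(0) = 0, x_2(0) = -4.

x_1(t) = -36te^(-4t), x_2(t) = -12te^(-4t) - 4e^(-4t)

Coefficient matrix A = [[-7, 9], [-1, -1]].
Characteristic polynomial det(A - λI) = λ^2 + 8λ + 16 = 0.
Single eigenvalue λ = -4 with algebraic multiplicity 2.
Eigenvector v = (3,1); generalized eigenvector w with (A-λI)w=v is (2,1).
General solution: e^(-4t)[K_1·v + K_2·(t·v + w)].
Applying x_1(0)=0, x_2(0)=-4 gives K_1=8, K_2=-12.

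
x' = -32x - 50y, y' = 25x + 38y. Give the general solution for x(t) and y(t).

x(t) = C_1e^(3t)sin(5t) - 3C_1e^(3t)cos(5t) - 3C_2e^(3t)sin(5t) - C_2e^(3t)cos(5t), y(t) = -C_1e^(3t)sin(5t) + 2C_1e^(3t)cos(5t) + 2C_2e^(3t)sin(5t) + C_2e^(3t)cos(5t)

Coefficient matrix A = [[-32, -50], [25, 38]].
Characteristic polynomial det(A - λI) = λ^2 - 6λ + 34 = 0.
Eigenvalues λ = 3 ± 5i (complex conjugate pair).
For λ=3+5i: an eigenvector is (-3,2) - i(1,-1) = (-3 - i, 2 + i).
A real fundamental pair from Re and Im of e^((3+5i)t)v: X_1 = e^(3t)(cos(5t)·(-3,2) + sin(5t)·(1,-1)), X_2 = e^(3t)(sin(5t)·(-3,2) - cos(5t)·(1,-1)).
General solution: C_1X_1 + C_2X_2.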